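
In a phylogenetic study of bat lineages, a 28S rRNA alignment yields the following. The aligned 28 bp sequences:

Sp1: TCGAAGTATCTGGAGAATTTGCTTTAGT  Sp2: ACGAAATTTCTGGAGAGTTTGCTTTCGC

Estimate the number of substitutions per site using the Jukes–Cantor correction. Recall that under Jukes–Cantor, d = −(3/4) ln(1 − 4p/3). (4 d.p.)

The sequences differ at 6 of 28 sites (1, 6, 8, 17, 26, 28), so p = 6/28 ≈ 0.214286.
d = −(3/4) ln(1 − 4p/3) = −0.75 ln(1 − 0.285715) = −0.75 ln(0.714285)
  = −0.75 × (-0.336473) = 0.252355 substitutions/site.

0.2524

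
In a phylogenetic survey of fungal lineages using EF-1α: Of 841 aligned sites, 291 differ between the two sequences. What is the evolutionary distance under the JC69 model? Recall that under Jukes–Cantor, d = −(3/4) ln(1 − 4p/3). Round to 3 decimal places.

0.464

p = 291/841 ≈ 0.346017.
d = −(3/4) ln(1 − 4p/3) = −0.75 ln(1 − 0.461356) = −0.75 ln(0.538644)
  = −0.75 × (-0.618700) = 0.464025 substitutions/site.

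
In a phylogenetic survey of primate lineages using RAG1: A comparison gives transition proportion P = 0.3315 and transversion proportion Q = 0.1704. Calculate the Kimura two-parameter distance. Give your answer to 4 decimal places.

1.0003

Under the Kimura two-parameter model, d = −½ ln(1 − 2P − Q) − ¼ ln(1 − 2Q).
1 − 2P − Q = 0.1666, giving −½ ln(0.1666) = 0.896080.
1 − 2Q = 0.6592, giving −¼ ln(0.6592) = 0.104182.
d = 0.896080 + 0.104182 = 1.000262.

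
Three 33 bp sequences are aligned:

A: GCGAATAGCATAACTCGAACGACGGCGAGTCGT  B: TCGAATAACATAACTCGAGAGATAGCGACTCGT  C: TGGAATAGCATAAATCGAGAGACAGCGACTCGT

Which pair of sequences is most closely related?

A–B: 7/33 differ, p = 0.212, d = 0.249.
A–C: 7/33 differ, p = 0.212, d = 0.249.
B–C: 4/33 differ, p = 0.121, d = 0.132.
The smallest distance is between B and C.

B and C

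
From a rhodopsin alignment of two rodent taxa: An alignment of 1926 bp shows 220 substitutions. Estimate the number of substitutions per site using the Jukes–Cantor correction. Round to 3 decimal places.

0.124

p = 220/1926 ≈ 0.114226.
d = −(3/4) ln(1 − 4p/3) = −0.75 ln(1 − 0.152301) = −0.75 ln(0.847699)
  = −0.75 × (-0.165230) = 0.123923 substitutions/site.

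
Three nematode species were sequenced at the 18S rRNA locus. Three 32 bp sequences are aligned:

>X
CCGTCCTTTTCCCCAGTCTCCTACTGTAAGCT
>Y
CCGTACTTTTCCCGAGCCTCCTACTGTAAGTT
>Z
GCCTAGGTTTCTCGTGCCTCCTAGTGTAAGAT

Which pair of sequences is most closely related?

X and Y

X–Y: 4/32 differ, p = 0.125, d = 0.137.
X–Z: 11/32 differ, p = 0.344, d = 0.460.
Y–Z: 8/32 differ, p = 0.250, d = 0.304.
The smallest distance is between X and Y.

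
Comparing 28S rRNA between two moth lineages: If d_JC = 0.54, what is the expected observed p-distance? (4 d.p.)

0.3849

p = (3/4)(1 − e^(−4d/3)) = 0.75 × (1 − e^(-0.72)) = 0.75 × (1 − 0.486752) = 0.384936.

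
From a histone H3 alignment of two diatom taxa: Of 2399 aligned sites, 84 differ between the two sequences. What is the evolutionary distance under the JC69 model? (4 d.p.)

0.0359

p = 84/2399 ≈ 0.035015.
d = −(3/4) ln(1 − 4p/3) = −0.75 ln(1 − 0.046687) = −0.75 ln(0.953313)
  = −0.75 × (-0.047812) = 0.035859 substitutions/site.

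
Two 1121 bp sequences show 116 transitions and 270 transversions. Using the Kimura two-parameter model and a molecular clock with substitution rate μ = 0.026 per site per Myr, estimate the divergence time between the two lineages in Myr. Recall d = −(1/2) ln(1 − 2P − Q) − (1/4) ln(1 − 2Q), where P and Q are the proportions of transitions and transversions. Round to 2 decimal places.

P = 116/1121 ≈ 0.103479 and Q = 270/1121 ≈ 0.240856.
Under the Kimura two-parameter model, d = −½ ln(1 − 2P − Q) − ¼ ln(1 − 2Q).
1 − 2P − Q = 0.552186, giving −½ ln(0.552186) = 0.296935.
1 − 2Q = 0.518288, giving −¼ ln(0.518288) = 0.164306.
d = 0.296935 + 0.164306 = 0.461241.
Under a molecular clock d = 2μt, so t = d/(2μ) = 0.461241 / (2 × 0.026) = 8.87 Myr.

8.87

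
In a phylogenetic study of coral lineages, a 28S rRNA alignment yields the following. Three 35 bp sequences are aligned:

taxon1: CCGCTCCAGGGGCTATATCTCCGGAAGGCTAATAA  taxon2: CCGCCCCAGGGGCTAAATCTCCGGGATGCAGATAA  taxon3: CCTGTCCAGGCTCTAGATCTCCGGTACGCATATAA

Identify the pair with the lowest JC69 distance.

taxon1 and taxon2

taxon1–taxon2: 6/35 differ, p = 0.171, d = 0.195.
taxon1–taxon3: 9/35 differ, p = 0.257, d = 0.315.
taxon2–taxon3: 9/35 differ, p = 0.257, d = 0.315.
The smallest distance is between taxon1 and taxon2.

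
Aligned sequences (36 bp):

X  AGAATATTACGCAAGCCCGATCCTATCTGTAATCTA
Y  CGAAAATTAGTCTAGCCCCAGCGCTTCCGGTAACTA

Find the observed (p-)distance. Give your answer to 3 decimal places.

The sequences differ at 14 of 36 positions.
p = 14/36 = 0.388888… ≈ 0.389 (to 3 d.p.).

0.389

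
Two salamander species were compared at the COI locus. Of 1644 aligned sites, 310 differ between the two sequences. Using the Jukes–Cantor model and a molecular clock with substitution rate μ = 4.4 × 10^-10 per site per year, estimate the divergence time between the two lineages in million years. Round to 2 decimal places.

p = 310/1644 ≈ 0.188564.
d = −(3/4) ln(1 − 4p/3) = −0.75 ln(1 − 0.251419) = −0.75 ln(0.748581)
  = −0.75 × (-0.289576) = 0.217182 substitutions/site.
Under a molecular clock d = 2μt, so t = d/(2μ) = 0.217182 / (2 × 4.4 × 10^-10) = 246.80 million years.

246.80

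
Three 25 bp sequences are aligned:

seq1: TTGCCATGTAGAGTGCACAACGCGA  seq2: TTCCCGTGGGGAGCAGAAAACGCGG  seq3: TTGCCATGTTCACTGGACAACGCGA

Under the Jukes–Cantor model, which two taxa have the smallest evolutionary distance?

seq1 and seq3

seq1–seq2: 9/25 differ, p = 0.360, d = 0.490.
seq1–seq3: 4/25 differ, p = 0.160, d = 0.180.
seq2–seq3: 10/25 differ, p = 0.400, d = 0.572.
The smallest distance is between seq1 and seq3.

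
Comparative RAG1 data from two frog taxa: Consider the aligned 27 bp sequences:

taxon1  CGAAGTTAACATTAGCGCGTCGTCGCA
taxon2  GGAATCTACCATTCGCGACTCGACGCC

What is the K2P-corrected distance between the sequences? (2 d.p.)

Of 27 sites, 1 differences are transitions and 8 are transversions, so P = 1/27 ≈ 0.037037 and Q = 8/27 ≈ 0.296296.
Under the Kimura two-parameter model, d = −½ ln(1 − 2P − Q) − ¼ ln(1 − 2Q).
1 − 2P − Q = 0.62963, giving −½ ln(0.62963) = 0.231311.
1 − 2Q = 0.407408, giving −¼ ln(0.407408) = 0.224485.
d = 0.231311 + 0.224485 = 0.455796.

0.46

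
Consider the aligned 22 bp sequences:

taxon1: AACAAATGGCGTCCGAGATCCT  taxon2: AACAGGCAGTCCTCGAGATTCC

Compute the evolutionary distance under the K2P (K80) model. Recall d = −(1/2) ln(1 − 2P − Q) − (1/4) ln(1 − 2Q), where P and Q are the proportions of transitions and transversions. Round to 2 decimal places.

Of 22 sites, 9 differences are transitions and 1 are transversions, so P = 9/22 ≈ 0.409091 and Q = 1/22 ≈ 0.045455.
Under the Kimura two-parameter model, d = −½ ln(1 − 2P − Q) − ¼ ln(1 − 2Q).
1 − 2P − Q = 0.136363, giving −½ ln(0.136363) = 0.996217.
1 − 2Q = 0.90909, giving −¼ ln(0.90909) = 0.023828.
d = 0.996217 + 0.023828 = 1.020045.

1.02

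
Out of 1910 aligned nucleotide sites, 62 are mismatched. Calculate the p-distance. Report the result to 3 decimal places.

p = 62/1910 = 0.032460… ≈ 0.032 (to 3 d.p.).

0.032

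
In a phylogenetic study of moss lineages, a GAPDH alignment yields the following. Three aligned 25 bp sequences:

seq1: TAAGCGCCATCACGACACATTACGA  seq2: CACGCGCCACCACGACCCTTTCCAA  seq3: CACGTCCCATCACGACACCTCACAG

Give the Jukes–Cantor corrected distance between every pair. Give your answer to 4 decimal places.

seq1–seq2: 7/25 sites differ → p = 0.28, d = −0.75 ln(1 − 0.373333) = 0.350505 ≈ 0.3505.
seq1–seq3: 8/25 sites differ → p = 0.32, d = −0.75 ln(1 − 0.426667) = 0.417216 ≈ 0.4172.
seq2–seq3: 8/25 sites differ → p = 0.32, d = −0.75 ln(1 − 0.426667) = 0.417216 ≈ 0.4172.

d(seq1,seq2) = 0.3505, d(seq1,seq3) = 0.4172, d(seq2,seq3) = 0.4172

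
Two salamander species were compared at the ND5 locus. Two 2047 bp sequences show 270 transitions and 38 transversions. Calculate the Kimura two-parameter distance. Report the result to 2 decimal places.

P = 270/2047 ≈ 0.1319 and Q = 38/2047 ≈ 0.018564.
Under the Kimura two-parameter model, d = −½ ln(1 − 2P − Q) − ¼ ln(1 − 2Q).
1 − 2P − Q = 0.717636, giving −½ ln(0.717636) = 0.165896.
1 − 2Q = 0.962872, giving −¼ ln(0.962872) = 0.009459.
d = 0.165896 + 0.009459 = 0.175355.

0.18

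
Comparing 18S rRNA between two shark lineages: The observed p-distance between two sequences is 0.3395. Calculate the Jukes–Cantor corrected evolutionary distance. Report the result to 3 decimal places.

d = −(3/4) ln(1 − 4p/3) = −0.75 ln(1 − 0.452667) = −0.75 ln(0.547333)
  = −0.75 × (-0.602698) = 0.452024 substitutions/site.

0.452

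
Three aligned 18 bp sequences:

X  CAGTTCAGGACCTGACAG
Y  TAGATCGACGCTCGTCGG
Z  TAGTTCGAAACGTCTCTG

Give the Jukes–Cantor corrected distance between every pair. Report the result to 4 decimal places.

X–Y: 10/18 sites differ → p ≈ 0.555556, d = −0.75 ln(1 − 0.740741) = 1.012446 ≈ 1.0124.
X–Z: 8/18 sites differ → p ≈ 0.444444, d = −0.75 ln(1 − 0.592592) = 0.673455 ≈ 0.6735.
Y–Z: 7/18 sites differ → p ≈ 0.388889, d = −0.75 ln(1 − 0.518519) = 0.548166 ≈ 0.5482.

d(X,Y) = 1.0124, d(X,Z) = 0.6735, d(Y,Z) = 0.5482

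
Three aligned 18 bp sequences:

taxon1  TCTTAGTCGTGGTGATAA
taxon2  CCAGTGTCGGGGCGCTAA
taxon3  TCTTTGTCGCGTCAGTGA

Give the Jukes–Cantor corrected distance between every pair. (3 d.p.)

taxon1–taxon2: 7/18 sites differ → p ≈ 0.388889, d = −0.75 ln(1 − 0.518519) = 0.548166 ≈ 0.548.
taxon1–taxon3: 7/18 sites differ → p ≈ 0.388889, d = −0.75 ln(1 − 0.518519) = 0.548166 ≈ 0.548.
taxon2–taxon3: 8/18 sites differ → p ≈ 0.444444, d = −0.75 ln(1 − 0.592592) = 0.673455 ≈ 0.673.

d(taxon1,taxon2) = 0.548, d(taxon1,taxon3) = 0.548, d(taxon2,taxon3) = 0.673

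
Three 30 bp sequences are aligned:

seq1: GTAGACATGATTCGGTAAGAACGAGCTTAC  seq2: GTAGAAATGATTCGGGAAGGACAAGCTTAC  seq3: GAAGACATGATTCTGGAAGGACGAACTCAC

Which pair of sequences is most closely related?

seq1–seq2: 4/30 differ, p = 0.133, d = 0.147.
seq1–seq3: 6/30 differ, p = 0.200, d = 0.233.
seq2–seq3: 6/30 differ, p = 0.200, d = 0.233.
The smallest distance is between seq1 and seq2.

seq1 and seq2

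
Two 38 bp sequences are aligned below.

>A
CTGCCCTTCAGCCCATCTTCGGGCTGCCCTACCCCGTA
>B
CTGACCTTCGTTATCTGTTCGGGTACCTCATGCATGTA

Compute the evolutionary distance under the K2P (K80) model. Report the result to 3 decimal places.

0.681

Of 38 sites, 6 differences are transitions and 11 are transversions, so P = 6/38 ≈ 0.157895 and Q = 11/38 ≈ 0.289474.
Under the Kimura two-parameter model, d = −½ ln(1 − 2P − Q) − ¼ ln(1 − 2Q).
1 − 2P − Q = 0.394736, giving −½ ln(0.394736) = 0.464769.
1 − 2Q = 0.421052, giving −¼ ln(0.421052) = 0.216250.
d = 0.464769 + 0.216250 = 0.681019.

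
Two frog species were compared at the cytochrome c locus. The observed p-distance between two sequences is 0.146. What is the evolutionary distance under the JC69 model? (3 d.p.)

0.162

d = −(3/4) ln(1 − 4p/3) = −0.75 ln(1 − 0.194667) = −0.75 ln(0.805333)
  = −0.75 × (-0.216499) = 0.162374 substitutions/site.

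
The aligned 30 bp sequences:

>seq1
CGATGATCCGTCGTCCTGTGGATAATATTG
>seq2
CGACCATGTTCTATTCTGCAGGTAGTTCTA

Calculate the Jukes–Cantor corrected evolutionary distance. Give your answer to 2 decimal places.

The sequences differ at 16 of 30 sites, so p = 16/30 ≈ 0.533333.
d = −(3/4) ln(1 − 4p/3) = −0.75 ln(1 − 0.711111) = −0.75 ln(0.288889)
  = −0.75 × (-1.241713) = 0.931285 substitutions/site.

0.93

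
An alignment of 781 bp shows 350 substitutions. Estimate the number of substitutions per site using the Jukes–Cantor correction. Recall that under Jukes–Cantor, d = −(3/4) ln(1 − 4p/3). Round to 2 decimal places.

0.68

p = 350/781 ≈ 0.448143.
d = −(3/4) ln(1 − 4p/3) = −0.75 ln(1 − 0.597524) = −0.75 ln(0.402476)
  = −0.75 × (-0.910120) = 0.682590 substitutions/site.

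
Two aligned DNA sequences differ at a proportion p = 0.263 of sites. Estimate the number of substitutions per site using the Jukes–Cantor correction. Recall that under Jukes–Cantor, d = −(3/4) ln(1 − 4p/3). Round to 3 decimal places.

d = −(3/4) ln(1 − 4p/3) = −0.75 ln(1 − 0.350667) = −0.75 ln(0.649333)
  = −0.75 × (-0.431810) = 0.323858 substitutions/site.

0.324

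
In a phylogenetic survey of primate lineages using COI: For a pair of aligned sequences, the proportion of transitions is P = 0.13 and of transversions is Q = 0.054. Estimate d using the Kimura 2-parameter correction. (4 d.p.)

0.2170

Under the Kimura two-parameter model, d = −½ ln(1 − 2P − Q) − ¼ ln(1 − 2Q).
1 − 2P − Q = 0.686, giving −½ ln(0.686) = 0.188439.
1 − 2Q = 0.892, giving −¼ ln(0.892) = 0.028572.
d = 0.188439 + 0.028572 = 0.217011.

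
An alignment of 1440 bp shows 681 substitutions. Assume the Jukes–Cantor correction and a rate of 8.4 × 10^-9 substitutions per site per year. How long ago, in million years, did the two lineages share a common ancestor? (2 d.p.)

44.45

p = 681/1440 ≈ 0.472917.
d = −(3/4) ln(1 − 4p/3) = −0.75 ln(1 − 0.630556) = −0.75 ln(0.369444)
  = −0.75 × (-0.995756) = 0.746817 substitutions/site.
Under a molecular clock d = 2μt, so t = d/(2μ) = 0.746817 / (2 × 8.4 × 10^-9) = 44.45 million years.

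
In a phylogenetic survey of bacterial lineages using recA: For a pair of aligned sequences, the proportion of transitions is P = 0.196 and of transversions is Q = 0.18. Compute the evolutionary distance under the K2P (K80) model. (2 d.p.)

0.54

Under the Kimura two-parameter model, d = −½ ln(1 − 2P − Q) − ¼ ln(1 − 2Q).
1 − 2P − Q = 0.428, giving −½ ln(0.428) = 0.424316.
1 − 2Q = 0.64, giving −¼ ln(0.64) = 0.111572.
d = 0.424316 + 0.111572 = 0.535888.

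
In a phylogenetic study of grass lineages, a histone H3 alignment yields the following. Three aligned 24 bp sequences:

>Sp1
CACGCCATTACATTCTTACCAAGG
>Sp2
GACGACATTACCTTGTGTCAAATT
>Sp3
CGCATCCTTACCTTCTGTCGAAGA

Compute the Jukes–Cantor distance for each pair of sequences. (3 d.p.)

d(Sp1,Sp2) = 0.520, d(Sp1,Sp3) = 0.520, d(Sp2,Sp3) = 0.520

Sp1–Sp2: 9/24 sites differ → p = 0.375, d = −0.75 ln(1 − 0.5) = 0.519860 ≈ 0.520.
Sp1–Sp3: 9/24 sites differ → p = 0.375, d = −0.75 ln(1 − 0.5) = 0.519860 ≈ 0.520.
Sp2–Sp3: 9/24 sites differ → p = 0.375, d = −0.75 ln(1 − 0.5) = 0.519860 ≈ 0.520.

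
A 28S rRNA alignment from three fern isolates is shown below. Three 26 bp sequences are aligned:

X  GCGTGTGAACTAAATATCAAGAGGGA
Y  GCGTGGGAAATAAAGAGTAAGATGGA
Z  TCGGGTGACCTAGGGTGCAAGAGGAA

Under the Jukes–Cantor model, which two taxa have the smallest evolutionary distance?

X–Y: 6/26 differ, p = 0.231, d = 0.276.
X–Z: 9/26 differ, p = 0.346, d = 0.464.
Y–Z: 11/26 differ, p = 0.423, d = 0.623.
The smallest distance is between X and Y.

X and Y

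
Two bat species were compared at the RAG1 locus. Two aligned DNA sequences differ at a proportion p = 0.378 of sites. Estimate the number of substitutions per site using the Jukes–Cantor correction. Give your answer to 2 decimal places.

d = −(3/4) ln(1 − 4p/3) = −0.75 ln(1 − 0.504) = −0.75 ln(0.496)
  = −0.75 × (-0.701179) = 0.525884 substitutions/site.

0.53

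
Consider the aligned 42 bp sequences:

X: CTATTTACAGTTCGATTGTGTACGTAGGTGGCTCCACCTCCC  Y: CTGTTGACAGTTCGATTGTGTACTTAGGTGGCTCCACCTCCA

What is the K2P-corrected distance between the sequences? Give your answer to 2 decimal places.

0.10

Of 42 sites, 1 differences are transitions and 3 are transversions, so P = 1/42 ≈ 0.02381 and Q = 3/42 ≈ 0.071429.
Under the Kimura two-parameter model, d = −½ ln(1 − 2P − Q) − ¼ ln(1 − 2Q).
1 − 2P − Q = 0.880951, giving −½ ln(0.880951) = 0.063377.
1 − 2Q = 0.857142, giving −¼ ln(0.857142) = 0.038538.
d = 0.063377 + 0.038538 = 0.101915.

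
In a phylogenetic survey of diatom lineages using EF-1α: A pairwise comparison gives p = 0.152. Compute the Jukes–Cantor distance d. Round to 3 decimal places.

d = −(3/4) ln(1 − 4p/3) = −0.75 ln(1 − 0.202667) = −0.75 ln(0.797333)
  = −0.75 × (-0.226483) = 0.169862 substitutions/site.

0.170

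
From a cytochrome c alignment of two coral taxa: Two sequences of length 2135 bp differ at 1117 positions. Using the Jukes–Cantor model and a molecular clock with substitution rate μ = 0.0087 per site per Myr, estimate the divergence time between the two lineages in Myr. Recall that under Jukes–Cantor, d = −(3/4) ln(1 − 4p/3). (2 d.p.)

51.55

p = 1117/2135 ≈ 0.523185.
d = −(3/4) ln(1 − 4p/3) = −0.75 ln(1 − 0.69758) = −0.75 ln(0.30242)
  = −0.75 × (-1.195938) = 0.896954 substitutions/site.
Under a molecular clock d = 2μt, so t = d/(2μ) = 0.896954 / (2 × 0.0087) = 51.55 Myr.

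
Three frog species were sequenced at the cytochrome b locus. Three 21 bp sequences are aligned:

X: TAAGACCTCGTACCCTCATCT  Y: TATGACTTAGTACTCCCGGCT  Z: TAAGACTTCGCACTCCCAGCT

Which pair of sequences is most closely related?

X–Y: 7/21 differ, p = 0.333, d = 0.441.
X–Z: 5/21 differ, p = 0.238, d = 0.286.
Y–Z: 4/21 differ, p = 0.190, d = 0.220.
The smallest distance is between Y and Z.

Y and Z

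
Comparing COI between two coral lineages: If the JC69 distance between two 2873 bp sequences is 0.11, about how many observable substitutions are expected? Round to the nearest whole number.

294

Invert JC69: p = (3/4)(1 − e^(−4d/3)) = 0.75 × (1 − e^(-0.146667)) = 0.75 × (1 − 0.863582) = 0.102314.
Expected differing sites = pL ≈ 0.102314 × 2873 = 293.948122 ≈ 294.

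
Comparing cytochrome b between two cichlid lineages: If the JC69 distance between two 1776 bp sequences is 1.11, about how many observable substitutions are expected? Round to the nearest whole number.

1029

Invert JC69: p = (3/4)(1 − e^(−4d/3)) = 0.75 × (1 − e^(-1.48)) = 0.75 × (1 − 0.227638) = 0.579272.
Expected differing sites = pL ≈ 0.579272 × 1776 = 1028.787072 ≈ 1029.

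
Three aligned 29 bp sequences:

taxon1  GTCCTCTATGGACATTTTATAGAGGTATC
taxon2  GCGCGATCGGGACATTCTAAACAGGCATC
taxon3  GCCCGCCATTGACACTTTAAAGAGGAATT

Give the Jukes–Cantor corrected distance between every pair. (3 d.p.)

taxon1–taxon2: 10/29 sites differ → p ≈ 0.344828, d = −0.75 ln(1 − 0.459771) = 0.461822 ≈ 0.462.
taxon1–taxon3: 8/29 sites differ → p ≈ 0.275862, d = −0.75 ln(1 − 0.367816) = 0.343931 ≈ 0.344.
taxon2–taxon3: 11/29 sites differ → p ≈ 0.37931, d = −0.75 ln(1 − 0.505747) = 0.528531 ≈ 0.529.

d(taxon1,taxon2) = 0.462, d(taxon1,taxon3) = 0.344, d(taxon2,taxon3) = 0.529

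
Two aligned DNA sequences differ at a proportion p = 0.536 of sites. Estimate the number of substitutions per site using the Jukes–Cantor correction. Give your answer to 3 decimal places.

d = −(3/4) ln(1 − 4p/3) = −0.75 ln(1 − 0.714667) = −0.75 ln(0.285333)
  = −0.75 × (-1.254098) = 0.940574 substitutions/site.

0.941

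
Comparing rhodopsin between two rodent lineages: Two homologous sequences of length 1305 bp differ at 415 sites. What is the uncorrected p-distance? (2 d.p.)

p = 415/1305 = 0.318007… ≈ 0.32 (to 2 d.p.).

0.32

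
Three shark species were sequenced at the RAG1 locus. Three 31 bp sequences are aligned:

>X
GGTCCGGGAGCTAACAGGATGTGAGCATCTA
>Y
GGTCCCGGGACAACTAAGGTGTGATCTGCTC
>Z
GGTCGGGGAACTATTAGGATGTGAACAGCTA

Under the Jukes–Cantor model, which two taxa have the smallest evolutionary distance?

X–Y: 12/31 differ, p = 0.387, d = 0.544.
X–Z: 6/31 differ, p = 0.194, d = 0.224.
Y–Z: 10/31 differ, p = 0.323, d = 0.422.
The smallest distance is between X and Z.

X and Z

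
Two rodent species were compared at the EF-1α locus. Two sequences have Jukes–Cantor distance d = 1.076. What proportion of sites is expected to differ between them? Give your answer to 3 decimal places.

p = (3/4)(1 − e^(−4d/3)) = 0.75 × (1 − e^(-1.434667)) = 0.75 × (1 − 0.238195) = 0.571354.

0.571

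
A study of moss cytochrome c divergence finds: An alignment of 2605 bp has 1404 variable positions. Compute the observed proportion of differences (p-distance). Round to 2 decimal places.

p = 1404/2605 = 0.538963… ≈ 0.54 (to 2 d.p.).

0.54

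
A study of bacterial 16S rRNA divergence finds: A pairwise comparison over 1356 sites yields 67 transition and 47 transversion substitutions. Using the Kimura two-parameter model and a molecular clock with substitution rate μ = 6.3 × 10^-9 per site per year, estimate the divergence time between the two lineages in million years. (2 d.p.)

7.11

P = 67/1356 ≈ 0.04941 and Q = 47/1356 ≈ 0.034661.
Under the Kimura two-parameter model, d = −½ ln(1 − 2P − Q) − ¼ ln(1 − 2Q).
1 − 2P − Q = 0.866519, giving −½ ln(0.866519) = 0.071636.
1 − 2Q = 0.930678, giving −¼ ln(0.930678) = 0.017960.
d = 0.071636 + 0.017960 = 0.089596.
Under a molecular clock d = 2μt, so t = d/(2μ) = 0.089596 / (2 × 6.3 × 10^-9) = 7.11 million years.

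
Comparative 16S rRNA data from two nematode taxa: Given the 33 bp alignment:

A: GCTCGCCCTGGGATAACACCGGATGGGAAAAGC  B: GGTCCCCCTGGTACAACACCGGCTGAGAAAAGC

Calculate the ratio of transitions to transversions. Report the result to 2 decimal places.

Transitions are A↔G and C↔T; transversions are all other mismatches.
Transitions: 2. Transversions: 4.
R = 2/4 = 0.50.

0.50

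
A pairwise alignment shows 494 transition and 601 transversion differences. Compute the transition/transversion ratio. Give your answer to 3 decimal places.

R = 494/601 = 0.821963… ≈ 0.822 (to 3 d.p.).

0.822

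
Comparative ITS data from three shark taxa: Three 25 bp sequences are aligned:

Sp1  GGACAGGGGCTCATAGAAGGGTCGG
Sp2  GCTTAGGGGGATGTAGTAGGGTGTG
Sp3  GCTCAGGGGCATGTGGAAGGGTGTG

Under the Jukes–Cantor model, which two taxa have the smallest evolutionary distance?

Sp1–Sp2: 10/25 differ, p = 0.400, d = 0.572.
Sp1–Sp3: 8/25 differ, p = 0.320, d = 0.417.
Sp2–Sp3: 4/25 differ, p = 0.160, d = 0.180.
The smallest distance is between Sp2 and Sp3.

Sp2 and Sp3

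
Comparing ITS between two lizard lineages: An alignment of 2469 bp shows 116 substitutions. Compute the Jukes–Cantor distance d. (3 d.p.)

0.049

p = 116/2469 ≈ 0.046983.
d = −(3/4) ln(1 − 4p/3) = −0.75 ln(1 − 0.062644) = −0.75 ln(0.937356)
  = −0.75 × (-0.064692) = 0.048519 substitutions/site.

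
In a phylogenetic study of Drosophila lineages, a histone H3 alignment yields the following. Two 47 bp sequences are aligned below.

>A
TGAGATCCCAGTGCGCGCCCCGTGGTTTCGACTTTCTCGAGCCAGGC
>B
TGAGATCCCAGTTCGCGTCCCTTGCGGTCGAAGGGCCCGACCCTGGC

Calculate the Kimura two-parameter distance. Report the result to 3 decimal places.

Of 47 sites, 2 differences are transitions and 11 are transversions, so P = 2/47 ≈ 0.042553 and Q = 11/47 ≈ 0.234043.
Under the Kimura two-parameter model, d = −½ ln(1 − 2P − Q) − ¼ ln(1 − 2Q).
1 − 2P − Q = 0.680851, giving −½ ln(0.680851) = 0.192206.
1 − 2Q = 0.531914, giving −¼ ln(0.531914) = 0.157818.
d = 0.192206 + 0.157818 = 0.350024.

0.350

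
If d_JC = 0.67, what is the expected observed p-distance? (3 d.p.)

0.443

p = (3/4)(1 − e^(−4d/3)) = 0.75 × (1 − e^(-0.893333)) = 0.75 × (1 − 0.409289) = 0.443033.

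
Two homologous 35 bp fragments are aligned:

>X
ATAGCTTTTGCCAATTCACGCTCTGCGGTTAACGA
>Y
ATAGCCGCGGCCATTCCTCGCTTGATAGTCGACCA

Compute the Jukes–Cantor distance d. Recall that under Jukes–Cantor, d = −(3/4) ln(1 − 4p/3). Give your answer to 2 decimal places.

0.64

The sequences differ at 15 of 35 sites, so p = 15/35 ≈ 0.428571.
d = −(3/4) ln(1 − 4p/3) = −0.75 ln(1 − 0.571428) = −0.75 ln(0.428572)
  = −0.75 × (-0.847297) = 0.635473 substitutions/site.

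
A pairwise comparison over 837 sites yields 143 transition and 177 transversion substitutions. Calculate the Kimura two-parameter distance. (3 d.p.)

0.540

P = 143/837 ≈ 0.170848 and Q = 177/837 ≈ 0.21147.
Under the Kimura two-parameter model, d = −½ ln(1 − 2P − Q) − ¼ ln(1 − 2Q).
1 − 2P − Q = 0.446834, giving −½ ln(0.446834) = 0.402784.
1 − 2Q = 0.57706, giving −¼ ln(0.57706) = 0.137452.
d = 0.402784 + 0.137452 = 0.540236.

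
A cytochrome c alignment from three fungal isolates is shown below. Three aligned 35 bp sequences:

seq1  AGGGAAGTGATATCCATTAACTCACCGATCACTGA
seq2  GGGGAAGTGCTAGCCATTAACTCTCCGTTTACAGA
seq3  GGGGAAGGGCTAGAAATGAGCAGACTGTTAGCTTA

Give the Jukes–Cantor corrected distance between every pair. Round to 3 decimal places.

d(seq1,seq2) = 0.233, d(seq1,seq3) = 0.635, d(seq2,seq3) = 0.513

seq1–seq2: 7/35 sites differ → p = 0.2, d = −0.75 ln(1 − 0.266667) = 0.232617 ≈ 0.233.
seq1–seq3: 15/35 sites differ → p ≈ 0.428571, d = −0.75 ln(1 − 0.571428) = 0.635472 ≈ 0.635.
seq2–seq3: 13/35 sites differ → p ≈ 0.371429, d = −0.75 ln(1 − 0.495239) = 0.512753 ≈ 0.513.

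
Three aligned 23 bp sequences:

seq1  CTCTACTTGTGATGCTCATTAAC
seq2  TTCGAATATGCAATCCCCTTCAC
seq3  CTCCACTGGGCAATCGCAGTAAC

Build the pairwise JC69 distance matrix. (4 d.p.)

d(seq1,seq2) = 0.8922, d(seq1,seq3) = 0.4674, d(seq2,seq3) = 0.5532

seq1–seq2: 12/23 sites differ → p ≈ 0.521739, d = −0.75 ln(1 − 0.695652) = 0.892188 ≈ 0.8922.
seq1–seq3: 8/23 sites differ → p ≈ 0.347826, d = −0.75 ln(1 − 0.463768) = 0.467391 ≈ 0.4674.
seq2–seq3: 9/23 sites differ → p ≈ 0.391304, d = −0.75 ln(1 − 0.521739) = 0.553199 ≈ 0.5532.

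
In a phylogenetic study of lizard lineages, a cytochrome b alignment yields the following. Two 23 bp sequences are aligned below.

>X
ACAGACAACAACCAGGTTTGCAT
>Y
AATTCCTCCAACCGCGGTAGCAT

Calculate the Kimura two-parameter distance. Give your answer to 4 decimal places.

Of 23 sites, 1 differences are transitions and 9 are transversions, so P = 1/23 ≈ 0.043478 and Q = 9/23 ≈ 0.391304.
Under the Kimura two-parameter model, d = −½ ln(1 − 2P − Q) − ¼ ln(1 − 2Q).
1 − 2P − Q = 0.52174, giving −½ ln(0.52174) = 0.325293.
1 − 2Q = 0.217392, giving −¼ ln(0.217392) = 0.381513.
d = 0.325293 + 0.381513 = 0.706806.

0.7068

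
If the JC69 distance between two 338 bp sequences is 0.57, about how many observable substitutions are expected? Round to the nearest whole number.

135

Invert JC69: p = (3/4)(1 − e^(−4d/3)) = 0.75 × (1 − e^(-0.76)) = 0.75 × (1 − 0.467666) = 0.399251.
Expected differing sites = pL ≈ 0.399251 × 338 = 134.946838 ≈ 135.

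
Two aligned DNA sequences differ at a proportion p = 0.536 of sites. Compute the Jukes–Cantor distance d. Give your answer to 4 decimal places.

0.9406

d = −(3/4) ln(1 − 4p/3) = −0.75 ln(1 − 0.714667) = −0.75 ln(0.285333)
  = −0.75 × (-1.254098) = 0.940574 substitutions/site.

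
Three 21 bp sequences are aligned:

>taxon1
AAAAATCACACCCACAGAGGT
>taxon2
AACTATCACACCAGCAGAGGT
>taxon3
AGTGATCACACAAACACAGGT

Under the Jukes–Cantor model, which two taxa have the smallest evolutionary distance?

taxon1–taxon2: 4/21 differ, p = 0.190, d = 0.220.
taxon1–taxon3: 6/21 differ, p = 0.286, d = 0.360.
taxon2–taxon3: 6/21 differ, p = 0.286, d = 0.360.
The smallest distance is between taxon1 and taxon2.

taxon1 and taxon2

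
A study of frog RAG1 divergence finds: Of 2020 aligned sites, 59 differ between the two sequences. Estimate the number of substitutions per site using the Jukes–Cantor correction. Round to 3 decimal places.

p = 59/2020 ≈ 0.029208.
d = −(3/4) ln(1 − 4p/3) = −0.75 ln(1 − 0.038944) = −0.75 ln(0.961056)
  = −0.75 × (-0.039723) = 0.029792 substitutions/site.

0.030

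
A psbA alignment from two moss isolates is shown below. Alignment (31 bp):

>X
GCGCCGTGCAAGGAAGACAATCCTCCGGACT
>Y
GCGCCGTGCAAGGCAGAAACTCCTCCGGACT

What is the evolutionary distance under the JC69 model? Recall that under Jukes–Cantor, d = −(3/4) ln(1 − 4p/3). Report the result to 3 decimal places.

0.104

The sequences differ at 3 of 31 sites (14, 18, 20), so p = 3/31 ≈ 0.096774.
d = −(3/4) ln(1 − 4p/3) = −0.75 ln(1 − 0.129032) = −0.75 ln(0.870968)
  = −0.75 × (-0.138150) = 0.103613 substitutions/site.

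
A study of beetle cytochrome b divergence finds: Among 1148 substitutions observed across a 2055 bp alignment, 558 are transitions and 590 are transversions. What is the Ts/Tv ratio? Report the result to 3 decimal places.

R = 558/590 = 0.945762… ≈ 0.946 (to 3 d.p.).

0.946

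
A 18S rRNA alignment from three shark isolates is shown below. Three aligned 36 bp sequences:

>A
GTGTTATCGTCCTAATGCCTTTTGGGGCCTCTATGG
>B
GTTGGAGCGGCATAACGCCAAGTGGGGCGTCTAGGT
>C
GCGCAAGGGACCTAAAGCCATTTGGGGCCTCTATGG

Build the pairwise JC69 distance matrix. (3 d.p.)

d(A,B) = 0.493, d(A,C) = 0.264, d(B,C) = 0.493

A–B: 13/36 sites differ → p ≈ 0.361111, d = −0.75 ln(1 − 0.481481) = 0.492584 ≈ 0.493.
A–C: 8/36 sites differ → p ≈ 0.222222, d = −0.75 ln(1 − 0.296296) = 0.263548 ≈ 0.264.
B–C: 13/36 sites differ → p ≈ 0.361111, d = −0.75 ln(1 − 0.481481) = 0.492584 ≈ 0.493.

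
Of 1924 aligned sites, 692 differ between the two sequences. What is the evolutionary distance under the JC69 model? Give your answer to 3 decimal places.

0.490

p = 692/1924 ≈ 0.359667.
d = −(3/4) ln(1 − 4p/3) = −0.75 ln(1 − 0.479556) = −0.75 ln(0.520444)
  = −0.75 × (-0.653073) = 0.489805 substitutions/site.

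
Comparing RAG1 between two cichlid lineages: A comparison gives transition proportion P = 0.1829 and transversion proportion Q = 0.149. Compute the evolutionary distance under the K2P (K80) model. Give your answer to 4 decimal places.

Under the Kimura two-parameter model, d = −½ ln(1 − 2P − Q) − ¼ ln(1 − 2Q).
1 − 2P − Q = 0.4852, giving −½ ln(0.4852) = 0.361597.
1 − 2Q = 0.702, giving −¼ ln(0.702) = 0.088455.
d = 0.361597 + 0.088455 = 0.450052.

0.4501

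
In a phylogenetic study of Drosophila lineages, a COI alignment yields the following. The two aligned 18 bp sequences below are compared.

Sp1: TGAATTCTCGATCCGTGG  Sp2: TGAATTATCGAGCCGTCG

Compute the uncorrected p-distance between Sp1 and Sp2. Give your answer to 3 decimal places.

The sequences differ at 3 of 18 positions (sites 7, 12, 17).
p = 3/18 = 0.166666… ≈ 0.167 (to 3 d.p.).

0.167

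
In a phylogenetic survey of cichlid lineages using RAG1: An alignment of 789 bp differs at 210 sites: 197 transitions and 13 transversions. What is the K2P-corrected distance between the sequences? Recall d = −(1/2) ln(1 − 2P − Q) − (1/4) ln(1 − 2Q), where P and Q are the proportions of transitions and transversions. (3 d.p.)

0.371

P = 197/789 ≈ 0.249683 and Q = 13/789 ≈ 0.016477.
Under the Kimura two-parameter model, d = −½ ln(1 − 2P − Q) − ¼ ln(1 − 2Q).
1 − 2P − Q = 0.484157, giving −½ ln(0.484157) = 0.362673.
1 − 2Q = 0.967046, giving −¼ ln(0.967046) = 0.008377.
d = 0.362673 + 0.008377 = 0.371050.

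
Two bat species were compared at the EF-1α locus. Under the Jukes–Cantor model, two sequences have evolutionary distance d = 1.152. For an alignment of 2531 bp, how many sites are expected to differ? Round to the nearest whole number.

Invert JC69: p = (3/4)(1 − e^(−4d/3)) = 0.75 × (1 − e^(-1.536)) = 0.75 × (1 − 0.215240) = 0.588570.
Expected differing sites = pL ≈ 0.588570 × 2531 = 1489.67067 ≈ 1490.

1490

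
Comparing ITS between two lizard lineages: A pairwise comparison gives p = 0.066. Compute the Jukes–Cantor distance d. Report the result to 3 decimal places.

0.069

d = −(3/4) ln(1 − 4p/3) = −0.75 ln(1 − 0.088) = −0.75 ln(0.912)
  = −0.75 × (-0.092115) = 0.069086 substitutions/site.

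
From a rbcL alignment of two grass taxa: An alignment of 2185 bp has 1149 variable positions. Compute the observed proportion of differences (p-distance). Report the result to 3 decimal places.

p = 1149/2185 = 0.525858… ≈ 0.526 (to 3 d.p.).

0.526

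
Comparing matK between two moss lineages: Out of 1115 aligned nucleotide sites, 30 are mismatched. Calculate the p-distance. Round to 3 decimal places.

0.027

p = 30/1115 = 0.026905… ≈ 0.027 (to 3 d.p.).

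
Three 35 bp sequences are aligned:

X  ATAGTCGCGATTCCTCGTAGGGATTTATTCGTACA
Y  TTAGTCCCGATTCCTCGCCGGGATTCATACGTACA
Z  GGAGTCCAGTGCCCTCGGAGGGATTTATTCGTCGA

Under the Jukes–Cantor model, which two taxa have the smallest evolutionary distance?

X–Y: 6/35 differ, p = 0.171, d = 0.195.
X–Z: 10/35 differ, p = 0.286, d = 0.360.
Y–Z: 12/35 differ, p = 0.343, d = 0.458.
The smallest distance is between X and Y.

X and Y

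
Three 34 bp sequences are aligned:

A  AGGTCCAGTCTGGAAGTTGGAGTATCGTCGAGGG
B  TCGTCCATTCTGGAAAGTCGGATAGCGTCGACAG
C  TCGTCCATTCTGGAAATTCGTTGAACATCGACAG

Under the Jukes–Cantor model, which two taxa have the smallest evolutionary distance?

B and C

A–B: 11/34 differ, p = 0.324, d = 0.423.
A–C: 12/34 differ, p = 0.353, d = 0.477.
B–C: 6/34 differ, p = 0.176, d = 0.201.
The smallest distance is between B and C.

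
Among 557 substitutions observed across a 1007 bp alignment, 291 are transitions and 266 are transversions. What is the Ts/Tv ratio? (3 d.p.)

R = 291/266 = 1.093984… ≈ 1.094 (to 3 d.p.).

1.094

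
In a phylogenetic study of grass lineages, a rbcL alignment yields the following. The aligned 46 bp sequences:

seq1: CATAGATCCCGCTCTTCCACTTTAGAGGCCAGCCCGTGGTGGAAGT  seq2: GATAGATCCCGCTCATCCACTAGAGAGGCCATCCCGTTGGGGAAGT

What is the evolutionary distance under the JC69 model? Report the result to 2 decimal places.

0.17

The sequences differ at 7 of 46 sites (1, 15, 22, 23, 32, 38, 40), so p = 7/46 ≈ 0.152174.
d = −(3/4) ln(1 − 4p/3) = −0.75 ln(1 − 0.202899) = −0.75 ln(0.797101)
  = −0.75 × (-0.226774) = 0.170081 substitutions/site.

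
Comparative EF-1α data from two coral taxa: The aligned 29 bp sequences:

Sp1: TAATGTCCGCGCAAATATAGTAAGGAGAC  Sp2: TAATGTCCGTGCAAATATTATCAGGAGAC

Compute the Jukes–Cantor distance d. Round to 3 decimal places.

0.152

The sequences differ at 4 of 29 sites (10, 19, 20, 22), so p = 4/29 ≈ 0.137931.
d = −(3/4) ln(1 − 4p/3) = −0.75 ln(1 − 0.183908) = −0.75 ln(0.816092)
  = −0.75 × (-0.203228) = 0.152421 substitutions/site.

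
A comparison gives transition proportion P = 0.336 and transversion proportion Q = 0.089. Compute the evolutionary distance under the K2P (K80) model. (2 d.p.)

Under the Kimura two-parameter model, d = −½ ln(1 − 2P − Q) − ¼ ln(1 − 2Q).
1 − 2P − Q = 0.239, giving −½ ln(0.239) = 0.715646.
1 − 2Q = 0.822, giving −¼ ln(0.822) = 0.049004.
d = 0.715646 + 0.049004 = 0.764650.

0.76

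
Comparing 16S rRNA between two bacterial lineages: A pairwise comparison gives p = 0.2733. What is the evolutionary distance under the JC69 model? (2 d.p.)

d = −(3/4) ln(1 − 4p/3) = −0.75 ln(1 − 0.3644) = −0.75 ln(0.6356)
  = −0.75 × (-0.453186) = 0.339890 substitutions/site.

0.34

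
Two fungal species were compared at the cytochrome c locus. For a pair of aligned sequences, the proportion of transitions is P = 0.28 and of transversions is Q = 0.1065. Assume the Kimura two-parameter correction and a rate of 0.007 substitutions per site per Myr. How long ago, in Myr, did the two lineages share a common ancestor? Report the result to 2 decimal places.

43.50

Under the Kimura two-parameter model, d = −½ ln(1 − 2P − Q) − ¼ ln(1 − 2Q).
1 − 2P − Q = 0.3335, giving −½ ln(0.3335) = 0.549056.
1 − 2Q = 0.787, giving −¼ ln(0.787) = 0.059882.
d = 0.549056 + 0.059882 = 0.608938.
Under a molecular clock d = 2μt, so t = d/(2μ) = 0.608938 / (2 × 0.007) = 43.50 Myr.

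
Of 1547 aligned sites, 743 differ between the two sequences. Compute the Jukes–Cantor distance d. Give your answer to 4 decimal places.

p = 743/1547 ≈ 0.480284.
d = −(3/4) ln(1 − 4p/3) = −0.75 ln(1 − 0.640379) = −0.75 ln(0.359621)
  = −0.75 × (-1.022705) = 0.767029 substitutions/site.

0.7670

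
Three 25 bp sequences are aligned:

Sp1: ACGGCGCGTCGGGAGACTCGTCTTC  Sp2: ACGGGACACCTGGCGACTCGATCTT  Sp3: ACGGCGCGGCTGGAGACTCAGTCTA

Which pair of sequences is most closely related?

Sp1 and Sp3

Sp1–Sp2: 10/25 differ, p = 0.400, d = 0.572.
Sp1–Sp3: 7/25 differ, p = 0.280, d = 0.351.
Sp2–Sp3: 8/25 differ, p = 0.320, d = 0.417.
The smallest distance is between Sp1 and Sp3.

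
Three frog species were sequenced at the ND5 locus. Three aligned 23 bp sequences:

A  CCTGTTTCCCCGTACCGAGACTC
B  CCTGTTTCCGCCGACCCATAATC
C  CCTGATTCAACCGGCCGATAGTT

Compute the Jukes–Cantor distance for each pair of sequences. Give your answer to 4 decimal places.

A–B: 6/23 sites differ → p ≈ 0.26087, d = −0.75 ln(1 − 0.347827) = 0.320584 ≈ 0.3206.
A–C: 9/23 sites differ → p ≈ 0.391304, d = −0.75 ln(1 − 0.521739) = 0.553199 ≈ 0.5532.
B–C: 7/23 sites differ → p ≈ 0.304348, d = −0.75 ln(1 − 0.405797) = 0.390401 ≈ 0.3904.

d(A,B) = 0.3206, d(A,C) = 0.5532, d(B,C) = 0.3904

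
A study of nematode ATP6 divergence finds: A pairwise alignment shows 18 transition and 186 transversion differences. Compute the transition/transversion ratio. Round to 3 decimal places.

R = 18/186 = 0.096774… ≈ 0.097 (to 3 d.p.).

0.097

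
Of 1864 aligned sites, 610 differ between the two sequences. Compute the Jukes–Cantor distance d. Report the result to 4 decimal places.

0.4300

p = 610/1864 ≈ 0.327253.
d = −(3/4) ln(1 − 4p/3) = −0.75 ln(1 − 0.436337) = −0.75 ln(0.563663)
  = −0.75 × (-0.573299) = 0.429974 substitutions/site.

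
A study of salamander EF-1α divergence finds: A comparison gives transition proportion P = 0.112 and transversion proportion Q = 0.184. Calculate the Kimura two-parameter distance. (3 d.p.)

0.377

Under the Kimura two-parameter model, d = −½ ln(1 − 2P − Q) − ¼ ln(1 − 2Q).
1 − 2P − Q = 0.592, giving −½ ln(0.592) = 0.262124.
1 − 2Q = 0.632, giving −¼ ln(0.632) = 0.114716.
d = 0.262124 + 0.114716 = 0.376840.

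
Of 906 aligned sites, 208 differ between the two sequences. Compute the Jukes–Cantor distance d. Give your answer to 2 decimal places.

0.27

p = 208/906 ≈ 0.229581.
d = −(3/4) ln(1 − 4p/3) = −0.75 ln(1 − 0.306108) = −0.75 ln(0.693892)
  = −0.75 × (-0.365439) = 0.274079 substitutions/site.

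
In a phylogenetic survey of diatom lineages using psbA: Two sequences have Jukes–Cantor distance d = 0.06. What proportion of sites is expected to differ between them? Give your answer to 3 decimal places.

0.058

p = (3/4)(1 − e^(−4d/3)) = 0.75 × (1 − e^(-0.08)) = 0.75 × (1 − 0.923116) = 0.057663.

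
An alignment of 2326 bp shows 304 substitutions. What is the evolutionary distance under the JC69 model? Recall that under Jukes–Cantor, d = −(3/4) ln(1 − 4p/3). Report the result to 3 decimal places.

p = 304/2326 ≈ 0.130696.
d = −(3/4) ln(1 − 4p/3) = −0.75 ln(1 − 0.174261) = −0.75 ln(0.825739)
  = −0.75 × (-0.191477) = 0.143608 substitutions/site.

0.144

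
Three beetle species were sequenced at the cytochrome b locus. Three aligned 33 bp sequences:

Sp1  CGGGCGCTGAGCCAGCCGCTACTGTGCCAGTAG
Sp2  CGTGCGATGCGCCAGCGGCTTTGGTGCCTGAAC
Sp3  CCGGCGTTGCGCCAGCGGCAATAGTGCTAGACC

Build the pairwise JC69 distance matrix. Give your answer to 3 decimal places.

Sp1–Sp2: 10/33 sites differ → p ≈ 0.30303, d = −0.75 ln(1 − 0.40404) = 0.388186 ≈ 0.388.
Sp1–Sp3: 11/33 sites differ → p ≈ 0.333333, d = −0.75 ln(1 − 0.444444) = 0.440839 ≈ 0.441.
Sp2–Sp3: 9/33 sites differ → p ≈ 0.272727, d = −0.75 ln(1 − 0.363636) = 0.338988 ≈ 0.339.

d(Sp1,Sp2) = 0.388, d(Sp1,Sp3) = 0.441, d(Sp2,Sp3) = 0.339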